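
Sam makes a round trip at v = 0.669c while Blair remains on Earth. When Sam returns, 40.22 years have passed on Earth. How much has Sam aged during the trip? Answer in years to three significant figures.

τ = 29.9 years

γ = 1/√(1 − 0.669²) = 1/√0.5524 = 1.345
Sam's clock measures proper time along the trip: τ = Δt/γ = 40.22/1.345 years.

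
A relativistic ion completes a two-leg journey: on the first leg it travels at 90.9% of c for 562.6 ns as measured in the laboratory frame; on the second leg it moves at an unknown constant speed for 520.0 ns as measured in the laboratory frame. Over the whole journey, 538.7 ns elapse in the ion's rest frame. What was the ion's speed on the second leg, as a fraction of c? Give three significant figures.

Leg 1: β = 0.909; γ = 1/√(1 − 0.909²) = 1/√0.1737 = 2.399; τ_1 = 562.6/2.399 = 234.5 ns.
Leg 2: speed unknown; τ_2 = 520.0/γ_2.
Total proper time: 234.5 + τ_2 = 538.7, so τ_2 = 538.7 − 234.5 = 304.2 ns.
γ_2 = 520.0/304.2 = 1.709; β = √(1 − 1/γ²) = √0.6578.

β = 0.811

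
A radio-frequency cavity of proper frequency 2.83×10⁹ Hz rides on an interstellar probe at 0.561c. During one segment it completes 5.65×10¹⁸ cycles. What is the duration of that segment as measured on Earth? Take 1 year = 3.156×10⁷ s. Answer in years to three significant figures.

γ = 1/√(1 − 0.561²) = 1/√0.6853 = 1.208
Proper time for N cycles: τ = N/f = 5.65×10¹⁸/(2.83×10⁹) = 1.996×10⁹ s = 63.26 years.
Lab-frame duration Δt = γτ = 1.208 × 63.26 = 76.42 years.

Δt = 76.4 years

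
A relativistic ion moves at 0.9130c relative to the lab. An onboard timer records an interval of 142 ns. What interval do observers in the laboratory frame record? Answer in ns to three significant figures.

γ = 1/√(1 − 0.9130²) = 1/√0.1664 = 2.451
The interval measured in the ion's rest frame is the proper time (both events occur at the same place in that frame); the lab-frame interval is Δt = γτ = 2.451 × 142 ns.

Δt = 348 ns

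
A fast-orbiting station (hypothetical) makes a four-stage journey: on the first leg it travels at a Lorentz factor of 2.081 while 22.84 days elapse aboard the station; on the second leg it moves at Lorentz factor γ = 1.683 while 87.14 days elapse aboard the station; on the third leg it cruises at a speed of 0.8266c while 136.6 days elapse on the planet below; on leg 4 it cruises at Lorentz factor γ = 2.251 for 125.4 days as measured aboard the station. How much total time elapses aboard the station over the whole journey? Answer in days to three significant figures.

Leg 1: 22.84 days is already measured aboard the station.
Leg 2: 87.14 days is already measured aboard the station.
Leg 3: γ = 1/√(1 − 0.8266²) = 1/√0.3167 = 1.777; τ_3 = 136.6/1.777 = 76.88 days.
Leg 4: 125.4 days is already measured aboard the station.
Total: 22.84 + 87.14 + 76.88 + 125.4 days.

τ = 312 days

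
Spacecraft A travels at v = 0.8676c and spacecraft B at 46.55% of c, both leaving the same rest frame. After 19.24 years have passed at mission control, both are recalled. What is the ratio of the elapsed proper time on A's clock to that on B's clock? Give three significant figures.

A: γ = 1/√(1 − 0.8676²) = 1/√0.2473 = 2.011. B: β = 0.4655; γ = 1/√(1 − 0.4655²) = 1/√0.7833 = 1.130.
τ_A/τ_B = γ_B/γ_A = 1.130/2.011 = 0.5618, so τ_A/τ_B = 0.5618.

τ_A/τ_B = 0.562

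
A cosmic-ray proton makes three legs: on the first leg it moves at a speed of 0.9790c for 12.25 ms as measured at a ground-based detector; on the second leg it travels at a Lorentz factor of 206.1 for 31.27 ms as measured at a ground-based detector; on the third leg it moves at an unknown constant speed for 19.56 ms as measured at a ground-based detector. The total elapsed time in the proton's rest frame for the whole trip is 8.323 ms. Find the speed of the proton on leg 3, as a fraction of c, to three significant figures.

β = 0.957

Leg 1: γ = 1/√(1 − 0.9790²) = 1/√0.04156 = 4.905; τ_1 = 12.25/4.905 = 2.497 ms.
Leg 2: γ = 206.1; τ_2 = 31.27/206.1 = 0.1517 ms.
Leg 3: speed unknown; τ_3 = 19.56/γ_3.
Total proper time: 2.497 + 0.1517 + τ_3 = 8.323, so τ_3 = 8.323 − 2.649 = 5.674 ms.
γ_3 = 19.56/5.674 = 3.447; β = √(1 − 1/γ²) = √0.9159.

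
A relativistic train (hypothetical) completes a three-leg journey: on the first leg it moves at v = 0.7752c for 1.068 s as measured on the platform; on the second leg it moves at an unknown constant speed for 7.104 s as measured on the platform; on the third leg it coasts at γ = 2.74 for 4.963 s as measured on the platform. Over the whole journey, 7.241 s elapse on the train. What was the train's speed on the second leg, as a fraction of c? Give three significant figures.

Leg 1: γ = 1/√(1 − 0.7752²) = 1/√0.3991 = 1.583; τ_1 = 1.068/1.583 = 0.6747 s.
Leg 2: speed unknown; τ_2 = 7.104/γ_2.
Leg 3: γ = 2.74; τ_3 = 4.963/2.740 = 1.811 s.
Total proper time: 0.6747 + τ_2 + 1.811 = 7.241, so τ_2 = 7.241 − 2.486 = 4.755 s.
γ_2 = 7.104/4.755 = 1.494; β = √(1 − 1/γ²) = √0.5520.

β = 0.743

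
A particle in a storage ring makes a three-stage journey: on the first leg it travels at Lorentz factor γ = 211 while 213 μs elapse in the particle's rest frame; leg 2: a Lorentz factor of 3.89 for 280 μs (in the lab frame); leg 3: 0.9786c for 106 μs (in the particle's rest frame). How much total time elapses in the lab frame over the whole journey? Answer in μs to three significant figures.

Leg 1: γ = 211; Δt_1 = 211.0 × 213 = 4.494×10⁴ μs.
Leg 2: 280 μs is already measured in the lab frame.
Leg 3: γ = 1/√(1 − 0.9786²) = 1/√0.04234 = 4.860; Δt_3 = 4.860 × 106 = 515.1 μs.
Total: 4.494×10⁴ + 280.0 + 515.1 μs.

Δt = 4.57×10⁴ μs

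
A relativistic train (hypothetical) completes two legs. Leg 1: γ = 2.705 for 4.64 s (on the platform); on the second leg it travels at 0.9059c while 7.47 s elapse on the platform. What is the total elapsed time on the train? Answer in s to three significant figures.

τ = 4.88 s

Leg 1: γ = 2.705; τ_1 = 4.64/2.705 = 1.715 s.
Leg 2: γ = 1/√(1 − 0.9059²) = 1/√0.1793 = 2.361; τ_2 = 7.47/2.361 = 3.163 s.
Total: 1.715 + 3.163 s.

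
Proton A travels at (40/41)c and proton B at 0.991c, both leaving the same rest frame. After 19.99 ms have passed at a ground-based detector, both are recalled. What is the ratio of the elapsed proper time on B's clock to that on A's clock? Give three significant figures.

A: γ = 1/√(1 − (40/41)²) = 41/9 ≈ 4.556. B: γ = 1/√(1 − 0.991²) = 1/√0.01792 = 7.470.
τ_A/τ_B = γ_B/γ_A = 7.470/4.556 = 1.640, so τ_B/τ_A = 0.6098.

τ_B/τ_A = 0.610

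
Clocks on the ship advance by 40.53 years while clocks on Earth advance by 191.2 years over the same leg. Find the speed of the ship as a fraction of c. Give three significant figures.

β = 0.977

The proper time is measured on the ship (both events occur at the ship's location); Δt is measured on Earth. γ = Δt/τ = 191.2/40.53 = 4.717.
β = √(1 − 1/γ²) = √(1 − 0.04493) = √0.9551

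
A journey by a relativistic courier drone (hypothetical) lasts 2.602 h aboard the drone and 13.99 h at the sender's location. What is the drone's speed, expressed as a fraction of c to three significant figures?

The proper time is measured aboard the drone (both events occur at the drone's location); Δt is measured at the sender's location. γ = Δt/τ = 13.99/2.602 = 5.377.
β = √(1 − 1/γ²) = √(1 − 0.03459) = √0.9654

β = 0.983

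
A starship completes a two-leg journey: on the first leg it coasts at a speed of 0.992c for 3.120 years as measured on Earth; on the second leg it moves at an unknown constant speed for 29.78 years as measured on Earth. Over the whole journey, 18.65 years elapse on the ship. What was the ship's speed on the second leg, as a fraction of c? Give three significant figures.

Leg 1: γ = 1/√(1 − 0.992²) = 1/√0.01594 = 7.922; τ_1 = 3.120/7.922 = 0.3939 years.
Leg 2: speed unknown; τ_2 = 29.78/γ_2.
Total proper time: 0.3939 + τ_2 = 18.65, so τ_2 = 18.65 − 0.3939 = 18.26 years.
γ_2 = 29.78/18.26 = 1.631; β = √(1 − 1/γ²) = √0.6242.

β = 0.790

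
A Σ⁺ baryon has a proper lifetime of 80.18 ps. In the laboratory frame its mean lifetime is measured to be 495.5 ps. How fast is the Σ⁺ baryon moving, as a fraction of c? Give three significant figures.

γ = Δt/τ₀ = 495.5/80.18 = 6.180
β = √(1 − 1/γ²) = √(1 − 0.02618) = √0.9738

β = 0.987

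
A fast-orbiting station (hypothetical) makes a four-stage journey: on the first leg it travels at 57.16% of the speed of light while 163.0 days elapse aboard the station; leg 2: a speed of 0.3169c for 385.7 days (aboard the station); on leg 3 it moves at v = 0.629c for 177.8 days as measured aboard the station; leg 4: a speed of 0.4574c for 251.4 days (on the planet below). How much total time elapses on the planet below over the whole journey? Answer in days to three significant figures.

Δt = 1090 days

Leg 1: β = 0.5716; γ = 1/√(1 − 0.5716²) = 1/√0.6733 = 1.219; Δt_1 = 1.219 × 163.0 = 198.7 days.
Leg 2: γ = 1/√(1 − 0.3169²) = 1/√0.8996 = 1.054; Δt_2 = 1.054 × 385.7 = 406.7 days.
Leg 3: γ = 1/√(1 − 0.629²) = 1/√0.6044 = 1.286; Δt_3 = 1.286 × 177.8 = 228.7 days.
Leg 4: 251.4 days is already measured on the planet below.
Total: 198.7 + 406.7 + 228.7 + 251.4 days.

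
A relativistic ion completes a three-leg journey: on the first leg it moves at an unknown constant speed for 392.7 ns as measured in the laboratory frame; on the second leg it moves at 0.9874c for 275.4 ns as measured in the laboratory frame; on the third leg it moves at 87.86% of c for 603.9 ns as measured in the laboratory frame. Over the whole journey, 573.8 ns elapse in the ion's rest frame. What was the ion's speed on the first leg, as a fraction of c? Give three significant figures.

β = 0.788

Leg 1: speed unknown; τ_1 = 392.7/γ_1.
Leg 2: γ = 1/√(1 − 0.9874²) = 1/√0.02504 = 6.319; τ_2 = 275.4/6.319 = 43.58 ns.
Leg 3: β = 0.8786; γ = 1/√(1 − 0.8786²) = 1/√0.2281 = 2.094; τ_3 = 603.9/2.094 = 288.4 ns.
Total proper time: τ_1 + 43.58 + 288.4 = 573.8, so τ_1 = 573.8 − 332.0 = 241.8 ns.
γ_1 = 392.7/241.8 = 1.624; β = √(1 − 1/γ²) = √0.6208.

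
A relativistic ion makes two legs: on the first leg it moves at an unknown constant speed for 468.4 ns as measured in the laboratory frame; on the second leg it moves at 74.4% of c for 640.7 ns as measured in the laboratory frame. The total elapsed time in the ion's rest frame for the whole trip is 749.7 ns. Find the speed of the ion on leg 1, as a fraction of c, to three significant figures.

β = 0.727

Leg 1: speed unknown; τ_1 = 468.4/γ_1.
Leg 2: β = 0.744; γ = 1/√(1 − 0.744²) = 1/√0.4465 = 1.497; τ_2 = 640.7/1.497 = 428.1 ns.
Total proper time: τ_1 + 428.1 = 749.7, so τ_1 = 749.7 − 428.1 = 321.6 ns.
γ_1 = 468.4/321.6 = 1.456; β = √(1 − 1/γ²) = √0.5286.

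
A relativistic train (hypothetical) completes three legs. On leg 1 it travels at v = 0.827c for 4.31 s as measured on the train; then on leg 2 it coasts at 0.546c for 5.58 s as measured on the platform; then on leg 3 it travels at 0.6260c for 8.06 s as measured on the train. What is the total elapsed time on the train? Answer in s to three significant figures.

Leg 1: 4.31 s is already measured on the train.
Leg 2: γ = 1/√(1 − 0.546²) = 1/√0.7019 = 1.194; τ_2 = 5.58/1.194 = 4.675 s.
Leg 3: 8.06 s is already measured on the train.
Total: 4.310 + 4.675 + 8.060 s.

τ = 17.0 s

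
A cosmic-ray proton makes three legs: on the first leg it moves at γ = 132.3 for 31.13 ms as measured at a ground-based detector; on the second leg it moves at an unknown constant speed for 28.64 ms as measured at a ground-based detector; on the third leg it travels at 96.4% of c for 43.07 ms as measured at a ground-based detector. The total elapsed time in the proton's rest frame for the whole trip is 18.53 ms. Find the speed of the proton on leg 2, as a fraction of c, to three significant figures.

β = 0.971

Leg 1: γ = 132.3; τ_1 = 31.13/132.3 = 0.2353 ms.
Leg 2: speed unknown; τ_2 = 28.64/γ_2.
Leg 3: β = 0.964; γ = 1/√(1 − 0.964²) = 1/√0.07070 = 3.761; τ_3 = 43.07/3.761 = 11.45 ms.
Total proper time: 0.2353 + τ_2 + 11.45 = 18.53, so τ_2 = 18.53 − 11.69 = 6.842 ms.
γ_2 = 28.64/6.842 = 4.186; β = √(1 − 1/γ²) = √0.9429.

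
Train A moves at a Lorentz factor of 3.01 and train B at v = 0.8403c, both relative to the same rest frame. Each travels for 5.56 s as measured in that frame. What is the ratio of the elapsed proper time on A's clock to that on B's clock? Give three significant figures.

τ_A/τ_B = 0.613

A: γ = 3.01. B: γ = 1/√(1 − 0.8403²) = 1/√0.2939 = 1.845.
τ_A/τ_B = γ_B/γ_A = 1.845/3.010 = 0.6128, so τ_A/τ_B = 0.6128.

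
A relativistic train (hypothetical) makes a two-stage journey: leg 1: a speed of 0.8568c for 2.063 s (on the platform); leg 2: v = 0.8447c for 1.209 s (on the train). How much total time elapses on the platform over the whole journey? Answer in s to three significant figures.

Δt = 4.32 s

Leg 1: 2.063 s is already measured on the platform.
Leg 2: γ = 1/√(1 − 0.8447²) = 1/√0.2865 = 1.868; Δt_2 = 1.868 × 1.209 = 2.259 s.
Total: 2.063 + 2.259 s.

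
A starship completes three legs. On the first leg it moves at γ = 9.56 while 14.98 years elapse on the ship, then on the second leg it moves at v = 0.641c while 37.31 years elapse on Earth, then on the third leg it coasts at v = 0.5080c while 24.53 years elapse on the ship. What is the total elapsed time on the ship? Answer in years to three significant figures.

Leg 1: 14.98 years is already measured on the ship.
Leg 2: γ = 1/√(1 − 0.641²) = 1/√0.5891 = 1.303; τ_2 = 37.31/1.303 = 28.64 years.
Leg 3: 24.53 years is already measured on the ship.
Total: 14.98 + 28.64 + 24.53 years.

τ = 68.1 years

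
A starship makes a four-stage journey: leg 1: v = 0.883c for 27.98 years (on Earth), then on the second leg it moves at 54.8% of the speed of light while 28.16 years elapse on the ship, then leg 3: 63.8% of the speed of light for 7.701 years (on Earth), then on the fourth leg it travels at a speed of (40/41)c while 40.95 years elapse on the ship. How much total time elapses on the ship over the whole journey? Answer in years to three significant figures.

τ = 88.2 years

Leg 1: γ = 1/√(1 − 0.883²) = 1/√0.2203 = 2.131; τ_1 = 27.98/2.131 = 13.13 years.
Leg 2: 28.16 years is already measured on the ship.
Leg 3: β = 0.638; γ = 1/√(1 − 0.638²) = 1/√0.5930 = 1.299; τ_3 = 7.701/1.299 = 5.930 years.
Leg 4: 40.95 years is already measured on the ship.
Total: 13.13 + 28.16 + 5.930 + 40.95 years.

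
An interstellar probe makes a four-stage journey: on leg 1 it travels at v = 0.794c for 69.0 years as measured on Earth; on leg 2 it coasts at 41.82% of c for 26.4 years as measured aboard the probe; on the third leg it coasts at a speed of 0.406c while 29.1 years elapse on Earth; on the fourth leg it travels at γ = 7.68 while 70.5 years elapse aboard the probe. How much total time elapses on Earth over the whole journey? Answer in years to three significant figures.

Leg 1: 69.0 years is already measured on Earth.
Leg 2: β = 0.4182; γ = 1/√(1 − 0.4182²) = 1/√0.8251 = 1.101; Δt_2 = 1.101 × 26.4 = 29.06 years.
Leg 3: 29.1 years is already measured on Earth.
Leg 4: γ = 7.68; Δt_4 = 7.680 × 70.5 = 541.4 years.
Total: 69.00 + 29.06 + 29.10 + 541.4 years.

Δt = 669 years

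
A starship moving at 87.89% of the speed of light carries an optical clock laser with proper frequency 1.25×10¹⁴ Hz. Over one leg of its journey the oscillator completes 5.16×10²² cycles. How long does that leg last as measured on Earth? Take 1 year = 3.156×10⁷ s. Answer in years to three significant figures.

Δt = 27.4 years

β = 0.8789; γ = 1/√(1 − 0.8789²) = 1/√0.2275 = 2.096
Proper time for N cycles: τ = N/f = 5.16×10²²/(1.25×10¹⁴) = 4.128×10⁸ s = 13.08 years.
Lab-frame duration Δt = γτ = 2.096 × 13.08 = 27.42 years.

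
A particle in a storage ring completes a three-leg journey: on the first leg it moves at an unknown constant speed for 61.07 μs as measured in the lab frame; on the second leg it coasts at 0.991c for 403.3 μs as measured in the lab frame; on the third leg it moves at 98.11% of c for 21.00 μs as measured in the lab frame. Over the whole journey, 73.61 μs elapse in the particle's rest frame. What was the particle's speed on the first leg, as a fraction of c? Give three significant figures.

β = 0.967

Leg 1: speed unknown; τ_1 = 61.07/γ_1.
Leg 2: γ = 1/√(1 − 0.991²) = 1/√0.01792 = 7.470; τ_2 = 403.3/7.470 = 53.99 μs.
Leg 3: β = 0.9811; γ = 1/√(1 − 0.9811²) = 1/√0.03744 = 5.168; τ_3 = 21.00/5.168 = 4.064 μs.
Total proper time: τ_1 + 53.99 + 4.064 = 73.61, so τ_1 = 73.61 − 58.05 = 15.56 μs.
γ_1 = 61.07/15.56 = 3.925; β = √(1 − 1/γ²) = √0.9351.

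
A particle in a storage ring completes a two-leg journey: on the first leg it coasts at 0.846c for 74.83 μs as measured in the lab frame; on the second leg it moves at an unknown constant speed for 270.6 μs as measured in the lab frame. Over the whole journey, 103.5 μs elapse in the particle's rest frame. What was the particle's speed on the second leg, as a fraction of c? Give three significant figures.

Leg 1: γ = 1/√(1 − 0.846²) = 1/√0.2843 = 1.876; τ_1 = 74.83/1.876 = 39.90 μs.
Leg 2: speed unknown; τ_2 = 270.6/γ_2.
Total proper time: 39.90 + τ_2 = 103.5, so τ_2 = 103.5 − 39.90 = 63.60 μs.
γ_2 = 270.6/63.60 = 4.255; β = √(1 − 1/γ²) = √0.9448.

β = 0.972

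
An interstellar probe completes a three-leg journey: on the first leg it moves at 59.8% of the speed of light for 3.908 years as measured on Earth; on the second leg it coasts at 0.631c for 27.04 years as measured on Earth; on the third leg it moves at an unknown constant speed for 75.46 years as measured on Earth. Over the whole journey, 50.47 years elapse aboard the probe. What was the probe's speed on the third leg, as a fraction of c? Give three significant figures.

Leg 1: β = 0.598; γ = 1/√(1 − 0.598²) = 1/√0.6424 = 1.248; τ_1 = 3.908/1.248 = 3.132 years.
Leg 2: γ = 1/√(1 − 0.631²) = 1/√0.6018 = 1.289; τ_2 = 27.04/1.289 = 20.98 years.
Leg 3: speed unknown; τ_3 = 75.46/γ_3.
Total proper time: 3.132 + 20.98 + τ_3 = 50.47, so τ_3 = 50.47 − 24.11 = 26.36 years.
γ_3 = 75.46/26.36 = 2.863; β = √(1 − 1/γ²) = √0.8780.

β = 0.937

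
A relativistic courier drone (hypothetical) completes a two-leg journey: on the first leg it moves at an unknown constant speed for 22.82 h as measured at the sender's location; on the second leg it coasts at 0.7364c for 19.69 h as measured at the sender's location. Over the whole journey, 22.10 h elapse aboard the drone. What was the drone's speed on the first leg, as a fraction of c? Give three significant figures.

Leg 1: speed unknown; τ_1 = 22.82/γ_1.
Leg 2: γ = 1/√(1 − 0.7364²) = 1/√0.4577 = 1.478; τ_2 = 19.69/1.478 = 13.32 h.
Total proper time: τ_1 + 13.32 = 22.10, so τ_1 = 22.10 − 13.32 = 8.779 h.
γ_1 = 22.82/8.779 = 2.599; β = √(1 − 1/γ²) = √0.8520.

β = 0.923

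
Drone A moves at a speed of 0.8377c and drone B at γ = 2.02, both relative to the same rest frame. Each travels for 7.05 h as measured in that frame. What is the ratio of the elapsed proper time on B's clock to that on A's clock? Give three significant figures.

τ_B/τ_A = 0.906

A: γ = 1/√(1 − 0.8377²) = 1/√0.2983 = 1.831. B: γ = 2.02.
τ_A/τ_B = γ_B/γ_A = 2.020/1.831 = 1.103, so τ_B/τ_A = 0.9065.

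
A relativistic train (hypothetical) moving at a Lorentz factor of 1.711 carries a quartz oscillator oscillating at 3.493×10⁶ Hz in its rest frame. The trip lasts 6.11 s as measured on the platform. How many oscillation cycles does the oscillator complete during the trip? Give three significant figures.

γ = 1.711
The oscillator's own cycle count is N = f × τ where τ is the proper time on the train. τ = Δt/γ = 6.11/1.711 = 3.571 s = 3.571×10⁰ s.
N = 3.493×10⁶ × 3.571×10⁰ = 1.247×10⁷.

N = 1.25×10⁷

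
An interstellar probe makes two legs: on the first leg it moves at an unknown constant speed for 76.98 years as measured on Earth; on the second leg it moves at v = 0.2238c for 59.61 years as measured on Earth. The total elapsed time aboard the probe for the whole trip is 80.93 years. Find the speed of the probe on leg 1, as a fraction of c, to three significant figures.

β = 0.955

Leg 1: speed unknown; τ_1 = 76.98/γ_1.
Leg 2: γ = 1/√(1 − 0.2238²) = 1/√0.9499 = 1.026; τ_2 = 59.61/1.026 = 58.10 years.
Total proper time: τ_1 + 58.10 = 80.93, so τ_1 = 80.93 − 58.10 = 22.83 years.
γ_1 = 76.98/22.83 = 3.372; β = √(1 − 1/γ²) = √0.9120.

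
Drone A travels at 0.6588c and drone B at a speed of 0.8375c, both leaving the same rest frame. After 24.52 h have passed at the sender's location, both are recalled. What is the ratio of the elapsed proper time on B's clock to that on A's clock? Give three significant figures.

A: γ = 1/√(1 − 0.6588²) = 1/√0.5660 = 1.329. B: γ = 1/√(1 − 0.8375²) = 1/√0.2986 = 1.830.
τ_A/τ_B = γ_B/γ_A = 1.830/1.329 = 1.377, so τ_B/τ_A = 0.7263.

τ_B/τ_A = 0.726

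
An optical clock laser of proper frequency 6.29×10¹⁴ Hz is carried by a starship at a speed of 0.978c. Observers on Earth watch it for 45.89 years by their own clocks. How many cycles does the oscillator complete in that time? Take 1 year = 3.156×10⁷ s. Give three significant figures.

γ = 1/√(1 − 0.978²) = 1/√0.04352 = 4.794
During 45.89 years of lab time, the oscillator's proper time advances by τ = Δt/γ = 45.89/4.794 = 9.573 years = 3.021×10⁸ s.
N = f × τ = 6.29×10¹⁴ × 3.021×10⁸ = 1.900×10²³.

N = 1.90×10²³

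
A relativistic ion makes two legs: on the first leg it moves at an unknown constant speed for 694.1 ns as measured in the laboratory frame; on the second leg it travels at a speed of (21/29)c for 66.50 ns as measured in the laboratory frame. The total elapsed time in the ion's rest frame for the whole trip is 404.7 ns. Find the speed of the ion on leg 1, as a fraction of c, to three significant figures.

Leg 1: speed unknown; τ_1 = 694.1/γ_1.
Leg 2: γ = 1/√(1 − (21/29)²) = 29/20 = 1.450; τ_2 = 66.50/1.450 = 45.86 ns.
Total proper time: τ_1 + 45.86 = 404.7, so τ_1 = 404.7 − 45.86 = 358.8 ns.
γ_1 = 694.1/358.8 = 1.934; β = √(1 − 1/γ²) = √0.7327.

β = 0.856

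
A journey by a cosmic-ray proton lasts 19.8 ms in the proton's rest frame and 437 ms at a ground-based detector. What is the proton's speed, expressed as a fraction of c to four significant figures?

v = 0.9990c

The proper time is measured in the proton's rest frame (both events occur at the proton's location); Δt is measured at a ground-based detector. γ = Δt/τ = 437/19.8 = 22.07.
β = √(1 − 1/γ²) = √(1 − 0.002053) = √0.9979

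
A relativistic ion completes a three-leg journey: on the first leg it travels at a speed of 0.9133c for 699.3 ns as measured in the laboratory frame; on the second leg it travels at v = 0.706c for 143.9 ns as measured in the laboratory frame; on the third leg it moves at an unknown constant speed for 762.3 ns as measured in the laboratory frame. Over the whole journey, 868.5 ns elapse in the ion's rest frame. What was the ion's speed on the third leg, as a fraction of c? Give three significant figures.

Leg 1: γ = 1/√(1 − 0.9133²) = 1/√0.1659 = 2.455; τ_1 = 699.3/2.455 = 284.8 ns.
Leg 2: γ = 1/√(1 − 0.706²) = 1/√0.5016 = 1.412; τ_2 = 143.9/1.412 = 101.9 ns.
Leg 3: speed unknown; τ_3 = 762.3/γ_3.
Total proper time: 284.8 + 101.9 + τ_3 = 868.5, so τ_3 = 868.5 − 386.7 = 481.8 ns.
γ_3 = 762.3/481.8 = 1.582; β = √(1 − 1/γ²) = √0.6006.

β = 0.775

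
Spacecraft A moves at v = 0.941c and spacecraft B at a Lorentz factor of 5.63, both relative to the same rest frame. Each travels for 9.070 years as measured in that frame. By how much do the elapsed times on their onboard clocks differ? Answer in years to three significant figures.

A: γ = 1/√(1 − 0.941²) = 1/√0.1145 = 2.955; τ_A = 9.070/2.955 = 3.069 years.
B: γ = 5.63; τ_B = 9.070/5.630 = 1.611 years.

|τ_A − τ_B| = 1.46 years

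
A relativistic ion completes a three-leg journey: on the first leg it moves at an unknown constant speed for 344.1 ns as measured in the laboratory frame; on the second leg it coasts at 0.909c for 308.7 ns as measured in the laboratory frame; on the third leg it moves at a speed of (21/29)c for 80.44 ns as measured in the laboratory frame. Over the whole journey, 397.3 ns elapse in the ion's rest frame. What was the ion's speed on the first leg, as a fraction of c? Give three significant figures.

Leg 1: speed unknown; τ_1 = 344.1/γ_1.
Leg 2: γ = 1/√(1 − 0.909²) = 1/√0.1737 = 2.399; τ_2 = 308.7/2.399 = 128.7 ns.
Leg 3: γ = 1/√(1 − (21/29)²) = 29/20 = 1.450; τ_3 = 80.44/1.450 = 55.48 ns.
Total proper time: τ_1 + 128.7 + 55.48 = 397.3, so τ_1 = 397.3 − 184.1 = 213.2 ns.
γ_1 = 344.1/213.2 = 1.614; β = √(1 − 1/γ²) = √0.6163.

β = 0.785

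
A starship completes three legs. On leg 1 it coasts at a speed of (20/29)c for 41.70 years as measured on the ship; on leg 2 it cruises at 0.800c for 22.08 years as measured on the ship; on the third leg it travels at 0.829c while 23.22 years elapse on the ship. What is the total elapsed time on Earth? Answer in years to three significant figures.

Leg 1: γ = 1/√(1 − (20/29)²) = 29/21 ≈ 1.381; Δt_1 = 1.381 × 41.70 = 57.59 years.
Leg 2: γ = 1/√(1 − 0.800²) = 5/3 ≈ 1.667; Δt_2 = 1.667 × 22.08 = 36.80 years.
Leg 3: γ = 1/√(1 − 0.829²) = 1/√0.3128 = 1.788; Δt_3 = 1.788 × 23.22 = 41.52 years.
Total: 57.59 + 36.80 + 41.52 years.

Δt = 136 years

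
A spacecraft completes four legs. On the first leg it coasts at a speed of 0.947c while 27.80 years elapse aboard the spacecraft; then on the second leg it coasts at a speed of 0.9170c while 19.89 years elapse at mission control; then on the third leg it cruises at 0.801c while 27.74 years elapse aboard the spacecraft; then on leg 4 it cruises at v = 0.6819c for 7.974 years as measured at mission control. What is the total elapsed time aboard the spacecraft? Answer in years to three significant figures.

Leg 1: 27.80 years is already measured aboard the spacecraft.
Leg 2: γ = 1/√(1 − 0.9170²) = 1/√0.1591 = 2.507; τ_2 = 19.89/2.507 = 7.934 years.
Leg 3: 27.74 years is already measured aboard the spacecraft.
Leg 4: γ = 1/√(1 − 0.6819²) = 1/√0.5350 = 1.367; τ_4 = 7.974/1.367 = 5.833 years.
Total: 27.80 + 7.934 + 27.74 + 5.833 years.

τ = 69.3 years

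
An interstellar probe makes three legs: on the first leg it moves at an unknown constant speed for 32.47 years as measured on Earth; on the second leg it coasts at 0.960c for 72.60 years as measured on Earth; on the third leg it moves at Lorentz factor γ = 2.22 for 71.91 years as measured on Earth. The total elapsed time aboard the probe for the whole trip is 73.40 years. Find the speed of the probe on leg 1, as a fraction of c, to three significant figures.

Leg 1: speed unknown; τ_1 = 32.47/γ_1.
Leg 2: γ = 1/√(1 − 0.960²) = 25/7 ≈ 3.571; τ_2 = 72.60/3.571 = 20.33 years.
Leg 3: γ = 2.22; τ_3 = 71.91/2.220 = 32.39 years.
Total proper time: τ_1 + 20.33 + 32.39 = 73.40, so τ_1 = 73.40 − 52.72 = 20.68 years.
γ_1 = 32.47/20.68 = 1.570; β = √(1 − 1/γ²) = √0.5944.

β = 0.771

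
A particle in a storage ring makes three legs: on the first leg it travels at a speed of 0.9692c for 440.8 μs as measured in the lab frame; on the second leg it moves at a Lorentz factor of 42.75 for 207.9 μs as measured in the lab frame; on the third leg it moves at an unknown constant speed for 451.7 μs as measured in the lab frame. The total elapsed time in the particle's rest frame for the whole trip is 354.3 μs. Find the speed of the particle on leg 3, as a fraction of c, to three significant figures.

Leg 1: γ = 1/√(1 − 0.9692²) = 1/√0.06065 = 4.061; τ_1 = 440.8/4.061 = 108.6 μs.
Leg 2: γ = 42.75; τ_2 = 207.9/42.75 = 4.863 μs.
Leg 3: speed unknown; τ_3 = 451.7/γ_3.
Total proper time: 108.6 + 4.863 + τ_3 = 354.3, so τ_3 = 354.3 − 113.4 = 240.9 μs.
γ_3 = 451.7/240.9 = 1.875; β = √(1 − 1/γ²) = √0.7156.

β = 0.846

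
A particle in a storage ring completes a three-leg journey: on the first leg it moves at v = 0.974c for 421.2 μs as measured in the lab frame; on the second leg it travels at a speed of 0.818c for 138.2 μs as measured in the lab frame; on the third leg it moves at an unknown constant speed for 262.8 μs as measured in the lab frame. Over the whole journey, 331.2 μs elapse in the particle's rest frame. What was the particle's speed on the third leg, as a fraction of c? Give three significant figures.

β = 0.804

Leg 1: γ = 1/√(1 − 0.974²) = 1/√0.05132 = 4.414; τ_1 = 421.2/4.414 = 95.42 μs.
Leg 2: γ = 1/√(1 − 0.818²) = 1/√0.3309 = 1.738; τ_2 = 138.2/1.738 = 79.50 μs.
Leg 3: speed unknown; τ_3 = 262.8/γ_3.
Total proper time: 95.42 + 79.50 + τ_3 = 331.2, so τ_3 = 331.2 − 174.9 = 156.3 μs.
γ_3 = 262.8/156.3 = 1.682; β = √(1 − 1/γ²) = √0.6464.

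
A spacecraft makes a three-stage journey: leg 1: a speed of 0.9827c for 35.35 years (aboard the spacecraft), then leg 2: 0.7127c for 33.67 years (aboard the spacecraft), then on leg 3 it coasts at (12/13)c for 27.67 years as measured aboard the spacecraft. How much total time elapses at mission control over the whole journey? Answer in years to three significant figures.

Δt = 311 years

Leg 1: γ = 1/√(1 − 0.9827²) = 1/√0.03430 = 5.399; Δt_1 = 5.399 × 35.35 = 190.9 years.
Leg 2: γ = 1/√(1 − 0.7127²) = 1/√0.4921 = 1.426; Δt_2 = 1.426 × 33.67 = 48.00 years.
Leg 3: γ = 1/√(1 − (12/13)²) = 13/5 = 2.600; Δt_3 = 2.600 × 27.67 = 71.94 years.
Total: 190.9 + 48.00 + 71.94 years.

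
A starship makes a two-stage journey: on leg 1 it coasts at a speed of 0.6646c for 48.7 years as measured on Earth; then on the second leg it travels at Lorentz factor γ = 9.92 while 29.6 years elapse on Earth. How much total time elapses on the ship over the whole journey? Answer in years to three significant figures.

Leg 1: γ = 1/√(1 − 0.6646²) = 1/√0.5583 = 1.338; τ_1 = 48.7/1.338 = 36.39 years.
Leg 2: γ = 9.92; τ_2 = 29.6/9.920 = 2.984 years.
Total: 36.39 + 2.984 years.

τ = 39.4 years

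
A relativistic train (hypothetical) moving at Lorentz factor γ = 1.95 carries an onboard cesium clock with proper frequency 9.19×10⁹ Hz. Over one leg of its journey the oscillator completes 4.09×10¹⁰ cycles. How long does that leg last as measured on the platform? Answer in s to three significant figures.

γ = 1.95
Proper time for N cycles: τ = N/f = 4.09×10¹⁰/(9.19×10⁹) = 4.450×10⁰ s = 4.450 s.
Lab-frame duration Δt = γτ = 1.950 × 4.450 = 8.678 s.

Δt = 8.68 s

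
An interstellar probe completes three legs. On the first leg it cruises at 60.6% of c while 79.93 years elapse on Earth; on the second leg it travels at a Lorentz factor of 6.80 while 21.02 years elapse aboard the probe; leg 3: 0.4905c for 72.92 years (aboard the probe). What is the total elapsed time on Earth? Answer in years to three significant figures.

Leg 1: 79.93 years is already measured on Earth.
Leg 2: γ = 6.80; Δt_2 = 6.800 × 21.02 = 142.9 years.
Leg 3: γ = 1/√(1 − 0.4905²) = 1/√0.7594 = 1.148; Δt_3 = 1.148 × 72.92 = 83.68 years.
Total: 79.93 + 142.9 + 83.68 years.

Δt = 307 years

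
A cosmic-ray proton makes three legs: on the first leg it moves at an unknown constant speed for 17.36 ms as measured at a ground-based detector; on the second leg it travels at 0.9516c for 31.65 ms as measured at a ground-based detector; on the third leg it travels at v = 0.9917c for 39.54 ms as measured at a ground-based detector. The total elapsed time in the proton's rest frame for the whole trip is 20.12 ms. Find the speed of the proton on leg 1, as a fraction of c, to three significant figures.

β = 0.952

Leg 1: speed unknown; τ_1 = 17.36/γ_1.
Leg 2: γ = 1/√(1 − 0.9516²) = 1/√0.09446 = 3.254; τ_2 = 31.65/3.254 = 9.727 ms.
Leg 3: γ = 1/√(1 − 0.9917²) = 1/√0.01653 = 7.778; τ_3 = 39.54/7.778 = 5.084 ms.
Total proper time: τ_1 + 9.727 + 5.084 = 20.12, so τ_1 = 20.12 − 14.81 = 5.309 ms.
γ_1 = 17.36/5.309 = 3.270; β = √(1 − 1/γ²) = √0.9065.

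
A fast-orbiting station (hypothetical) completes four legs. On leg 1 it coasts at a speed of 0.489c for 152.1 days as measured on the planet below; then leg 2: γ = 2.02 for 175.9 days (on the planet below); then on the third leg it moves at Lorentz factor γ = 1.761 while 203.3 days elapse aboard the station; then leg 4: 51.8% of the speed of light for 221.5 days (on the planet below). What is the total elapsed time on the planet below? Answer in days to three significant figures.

Leg 1: 152.1 days is already measured on the planet below.
Leg 2: 175.9 days is already measured on the planet below.
Leg 3: γ = 1.761; Δt_3 = 1.761 × 203.3 = 358.0 days.
Leg 4: 221.5 days is already measured on the planet below.
Total: 152.1 + 175.9 + 358.0 + 221.5 days.

Δt = 908 days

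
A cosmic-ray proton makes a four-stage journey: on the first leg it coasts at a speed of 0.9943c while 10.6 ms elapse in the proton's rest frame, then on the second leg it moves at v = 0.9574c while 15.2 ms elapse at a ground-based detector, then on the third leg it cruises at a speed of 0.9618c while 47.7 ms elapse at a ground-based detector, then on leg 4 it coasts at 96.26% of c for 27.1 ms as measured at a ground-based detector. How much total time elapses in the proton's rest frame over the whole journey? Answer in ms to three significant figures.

τ = 35.4 ms

Leg 1: 10.6 ms is already measured in the proton's rest frame.
Leg 2: γ = 1/√(1 − 0.9574²) = 1/√0.08339 = 3.463; τ_2 = 15.2/3.463 = 4.389 ms.
Leg 3: γ = 1/√(1 − 0.9618²) = 1/√0.07494 = 3.653; τ_3 = 47.7/3.653 = 13.06 ms.
Leg 4: β = 0.9626; γ = 1/√(1 − 0.9626²) = 1/√0.07340 = 3.691; τ_4 = 27.1/3.691 = 7.342 ms.
Total: 10.60 + 4.389 + 13.06 + 7.342 ms.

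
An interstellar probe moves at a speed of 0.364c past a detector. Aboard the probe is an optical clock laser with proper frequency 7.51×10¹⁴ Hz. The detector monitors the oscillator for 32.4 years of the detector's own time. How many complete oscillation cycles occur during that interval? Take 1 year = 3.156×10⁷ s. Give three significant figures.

γ = 1/√(1 − 0.364²) = 1/√0.8675 = 1.074
During 32.4 years of lab time, the oscillator's proper time advances by τ = Δt/γ = 32.4/1.074 = 30.18 years = 9.524×10⁸ s.
N = f × τ = 7.51×10¹⁴ × 9.524×10⁸ = 7.152×10²³.

N = 7.15×10²³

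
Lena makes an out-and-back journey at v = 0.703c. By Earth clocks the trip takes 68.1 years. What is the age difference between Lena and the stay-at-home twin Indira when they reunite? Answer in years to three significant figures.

Δt − τ = 19.7 years

γ = 1/√(1 − 0.703²) = 1/√0.5058 = 1.406
Lena's elapsed proper time: τ = 68.1/1.406 = 48.43 years.
Age gap = Δt − τ = 68.1 − 48.43 years.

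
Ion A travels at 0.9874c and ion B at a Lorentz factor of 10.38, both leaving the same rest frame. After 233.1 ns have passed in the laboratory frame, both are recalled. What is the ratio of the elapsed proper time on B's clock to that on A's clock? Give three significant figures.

τ_B/τ_A = 0.609

A: γ = 1/√(1 − 0.9874²) = 1/√0.02504 = 6.319. B: γ = 10.38.
τ_A/τ_B = γ_B/γ_A = 10.38/6.319 = 1.643, so τ_B/τ_A = 0.6088.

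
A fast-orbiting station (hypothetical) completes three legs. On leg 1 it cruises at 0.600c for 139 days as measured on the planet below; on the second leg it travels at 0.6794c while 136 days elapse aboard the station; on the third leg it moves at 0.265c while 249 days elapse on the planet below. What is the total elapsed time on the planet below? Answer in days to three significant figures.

Δt = 573 days

Leg 1: 139 days is already measured on the planet below.
Leg 2: γ = 1/√(1 − 0.6794²) = 1/√0.5384 = 1.363; Δt_2 = 1.363 × 136 = 185.3 days.
Leg 3: 249 days is already measured on the planet below.
Total: 139.0 + 185.3 + 249.0 days.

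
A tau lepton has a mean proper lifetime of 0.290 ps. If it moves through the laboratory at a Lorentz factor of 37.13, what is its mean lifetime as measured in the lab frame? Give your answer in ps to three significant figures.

γ = 37.13
The rest-frame lifetime is the proper time; the lab measures the dilated interval Δt = γτ₀ = 37.13 × 0.290 ps.

Δt = 10.8 ps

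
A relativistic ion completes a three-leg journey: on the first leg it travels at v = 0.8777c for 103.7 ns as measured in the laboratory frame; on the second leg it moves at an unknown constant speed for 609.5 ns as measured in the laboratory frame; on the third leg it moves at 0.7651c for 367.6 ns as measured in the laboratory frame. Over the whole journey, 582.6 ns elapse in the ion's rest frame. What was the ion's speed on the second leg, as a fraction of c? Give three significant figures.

β = 0.874

Leg 1: γ = 1/√(1 − 0.8777²) = 1/√0.2296 = 2.087; τ_1 = 103.7/2.087 = 49.69 ns.
Leg 2: speed unknown; τ_2 = 609.5/γ_2.
Leg 3: γ = 1/√(1 − 0.7651²) = 1/√0.4146 = 1.553; τ_3 = 367.6/1.553 = 236.7 ns.
Total proper time: 49.69 + τ_2 + 236.7 = 582.6, so τ_2 = 582.6 − 286.4 = 296.2 ns.
γ_2 = 609.5/296.2 = 2.058; β = √(1 − 1/γ²) = √0.7638.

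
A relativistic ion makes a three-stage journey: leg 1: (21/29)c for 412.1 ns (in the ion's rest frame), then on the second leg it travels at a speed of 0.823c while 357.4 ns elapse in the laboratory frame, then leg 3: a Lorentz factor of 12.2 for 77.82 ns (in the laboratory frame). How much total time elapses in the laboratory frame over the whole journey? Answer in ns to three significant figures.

Δt = 1030 ns

Leg 1: γ = 1/√(1 − (21/29)²) = 29/20 = 1.450; Δt_1 = 1.450 × 412.1 = 597.5 ns.
Leg 2: 357.4 ns is already measured in the laboratory frame.
Leg 3: 77.82 ns is already measured in the laboratory frame.
Total: 597.5 + 357.4 + 77.82 ns.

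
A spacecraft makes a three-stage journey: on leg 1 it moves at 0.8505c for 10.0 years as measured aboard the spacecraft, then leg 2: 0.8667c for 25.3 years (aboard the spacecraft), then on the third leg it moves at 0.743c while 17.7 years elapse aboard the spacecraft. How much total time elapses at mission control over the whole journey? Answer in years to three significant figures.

Leg 1: γ = 1/√(1 − 0.8505²) = 1/√0.2766 = 1.901; Δt_1 = 1.901 × 10.0 = 19.01 years.
Leg 2: γ = 1/√(1 − 0.8667²) = 1/√0.2488 = 2.005; Δt_2 = 2.005 × 25.3 = 50.72 years.
Leg 3: γ = 1/√(1 − 0.743²) = 1/√0.4480 = 1.494; Δt_3 = 1.494 × 17.7 = 26.45 years.
Total: 19.01 + 50.72 + 26.45 years.

Δt = 96.2 years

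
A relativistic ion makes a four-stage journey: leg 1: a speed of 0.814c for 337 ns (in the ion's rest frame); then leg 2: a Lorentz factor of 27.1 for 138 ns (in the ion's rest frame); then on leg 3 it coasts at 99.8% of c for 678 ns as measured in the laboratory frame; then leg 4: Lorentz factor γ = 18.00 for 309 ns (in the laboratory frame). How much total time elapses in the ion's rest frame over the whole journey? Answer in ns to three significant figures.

τ = 535 ns

Leg 1: 337 ns is already measured in the ion's rest frame.
Leg 2: 138 ns is already measured in the ion's rest frame.
Leg 3: β = 0.998; γ = 1/√(1 − 0.998²) = 1/√0.003996 = 15.82; τ_3 = 678/15.82 = 42.86 ns.
Leg 4: γ = 18.00; τ_4 = 309/18.00 = 17.17 ns.
Total: 337.0 + 138.0 + 42.86 + 17.17 ns.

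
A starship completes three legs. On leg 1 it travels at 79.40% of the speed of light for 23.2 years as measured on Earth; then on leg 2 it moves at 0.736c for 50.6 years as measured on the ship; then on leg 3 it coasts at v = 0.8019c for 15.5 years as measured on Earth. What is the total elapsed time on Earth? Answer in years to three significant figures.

Leg 1: 23.2 years is already measured on Earth.
Leg 2: γ = 1/√(1 − 0.736²) = 1/√0.4583 = 1.477; Δt_2 = 1.477 × 50.6 = 74.74 years.
Leg 3: 15.5 years is already measured on Earth.
Total: 23.20 + 74.74 + 15.50 years.

Δt = 113 years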